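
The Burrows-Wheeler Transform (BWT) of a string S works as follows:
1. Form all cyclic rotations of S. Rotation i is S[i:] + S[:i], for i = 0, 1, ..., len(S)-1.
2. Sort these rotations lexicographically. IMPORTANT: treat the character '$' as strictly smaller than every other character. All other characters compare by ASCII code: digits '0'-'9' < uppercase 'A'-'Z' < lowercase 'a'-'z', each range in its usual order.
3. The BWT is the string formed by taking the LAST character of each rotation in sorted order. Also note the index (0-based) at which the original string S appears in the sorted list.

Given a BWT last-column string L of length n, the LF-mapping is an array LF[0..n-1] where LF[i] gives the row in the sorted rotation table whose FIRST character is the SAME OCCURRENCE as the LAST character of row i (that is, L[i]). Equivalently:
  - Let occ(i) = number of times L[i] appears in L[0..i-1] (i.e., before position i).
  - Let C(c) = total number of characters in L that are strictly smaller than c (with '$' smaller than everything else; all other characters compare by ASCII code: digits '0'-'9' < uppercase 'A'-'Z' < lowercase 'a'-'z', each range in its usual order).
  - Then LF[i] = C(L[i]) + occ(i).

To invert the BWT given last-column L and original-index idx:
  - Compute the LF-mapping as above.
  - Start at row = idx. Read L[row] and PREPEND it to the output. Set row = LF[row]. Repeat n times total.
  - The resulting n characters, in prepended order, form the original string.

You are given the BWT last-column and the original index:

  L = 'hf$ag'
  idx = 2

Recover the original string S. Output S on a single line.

Answer: fagh$

Derivation:
LF mapping: 4 2 0 1 3
Walk LF starting at row 2, prepending L[row]:
  step 1: row=2, L[2]='$', prepend. Next row=LF[2]=0
  step 2: row=0, L[0]='h', prepend. Next row=LF[0]=4
  step 3: row=4, L[4]='g', prepend. Next row=LF[4]=3
  step 4: row=3, L[3]='a', prepend. Next row=LF[3]=1
  step 5: row=1, L[1]='f', prepend. Next row=LF[1]=2
Reversed output: fagh$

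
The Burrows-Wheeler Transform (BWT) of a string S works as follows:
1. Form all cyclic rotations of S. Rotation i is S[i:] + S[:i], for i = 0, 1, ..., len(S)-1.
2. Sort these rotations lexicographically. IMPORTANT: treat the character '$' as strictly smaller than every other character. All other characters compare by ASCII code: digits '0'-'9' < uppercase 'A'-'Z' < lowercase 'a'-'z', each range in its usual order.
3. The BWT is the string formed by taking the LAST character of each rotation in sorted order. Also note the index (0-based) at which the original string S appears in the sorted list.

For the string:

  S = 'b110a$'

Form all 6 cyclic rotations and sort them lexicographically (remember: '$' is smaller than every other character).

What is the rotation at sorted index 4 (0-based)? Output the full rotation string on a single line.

Answer: a$b110

Derivation:
All 6 rotations (rotation i = S[i:]+S[:i]):
  rot[0] = b110a$
  rot[1] = 110a$b
  rot[2] = 10a$b1
  rot[3] = 0a$b11
  rot[4] = a$b110
  rot[5] = $b110a
Sorted (with $ < everything):
  sorted[0] = $b110a
  sorted[1] = 0a$b11
  sorted[2] = 10a$b1
  sorted[3] = 110a$b
  sorted[4] = a$b110
  sorted[5] = b110a$
sorted[4] = a$b110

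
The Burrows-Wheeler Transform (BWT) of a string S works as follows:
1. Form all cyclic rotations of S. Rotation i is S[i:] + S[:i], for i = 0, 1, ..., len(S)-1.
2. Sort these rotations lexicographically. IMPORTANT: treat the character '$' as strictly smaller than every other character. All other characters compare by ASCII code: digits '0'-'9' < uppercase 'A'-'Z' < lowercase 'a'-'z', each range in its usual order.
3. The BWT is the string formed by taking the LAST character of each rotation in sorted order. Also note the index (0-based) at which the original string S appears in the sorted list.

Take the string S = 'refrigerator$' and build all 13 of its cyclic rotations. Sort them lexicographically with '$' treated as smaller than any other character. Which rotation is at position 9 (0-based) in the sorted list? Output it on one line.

All 13 rotations (rotation i = S[i:]+S[:i]):
  rot[0] = refrigerator$
  rot[1] = efrigerator$r
  rot[2] = frigerator$re
  rot[3] = rigerator$ref
  rot[4] = igerator$refr
  rot[5] = gerator$refri
  rot[6] = erator$refrig
  rot[7] = rator$refrige
  rot[8] = ator$refriger
  rot[9] = tor$refrigera
  rot[10] = or$refrigerat
  rot[11] = r$refrigerato
  rot[12] = $refrigerator
Sorted (with $ < everything):
  sorted[0] = $refrigerator
  sorted[1] = ator$refriger
  sorted[2] = efrigerator$r
  sorted[3] = erator$refrig
  sorted[4] = frigerator$re
  sorted[5] = gerator$refri
  sorted[6] = igerator$refr
  sorted[7] = or$refrigerat
  sorted[8] = r$refrigerato
  sorted[9] = rator$refrige
  sorted[10] = refrigerator$
  sorted[11] = rigerator$ref
  sorted[12] = tor$refrigera
sorted[9] = rator$refrige

Answer: rator$refrige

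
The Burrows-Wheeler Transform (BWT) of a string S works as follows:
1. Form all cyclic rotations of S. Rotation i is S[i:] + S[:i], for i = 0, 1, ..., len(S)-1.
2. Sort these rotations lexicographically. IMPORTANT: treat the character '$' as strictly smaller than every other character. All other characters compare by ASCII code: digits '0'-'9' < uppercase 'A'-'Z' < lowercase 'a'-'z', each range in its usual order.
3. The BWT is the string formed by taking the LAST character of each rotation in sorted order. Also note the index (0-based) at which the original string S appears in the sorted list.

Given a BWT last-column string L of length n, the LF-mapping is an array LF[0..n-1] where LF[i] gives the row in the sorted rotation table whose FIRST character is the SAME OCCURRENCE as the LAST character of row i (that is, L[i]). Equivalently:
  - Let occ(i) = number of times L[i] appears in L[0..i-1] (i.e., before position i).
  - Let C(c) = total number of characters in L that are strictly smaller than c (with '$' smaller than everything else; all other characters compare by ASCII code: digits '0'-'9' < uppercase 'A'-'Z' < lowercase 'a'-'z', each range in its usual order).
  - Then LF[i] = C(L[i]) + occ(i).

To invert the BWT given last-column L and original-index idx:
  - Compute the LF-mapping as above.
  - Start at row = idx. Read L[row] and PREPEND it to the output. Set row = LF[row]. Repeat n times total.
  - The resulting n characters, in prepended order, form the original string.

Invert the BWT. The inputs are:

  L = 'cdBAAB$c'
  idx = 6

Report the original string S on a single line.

LF mapping: 5 7 3 1 2 4 0 6
Walk LF starting at row 6, prepending L[row]:
  step 1: row=6, L[6]='$', prepend. Next row=LF[6]=0
  step 2: row=0, L[0]='c', prepend. Next row=LF[0]=5
  step 3: row=5, L[5]='B', prepend. Next row=LF[5]=4
  step 4: row=4, L[4]='A', prepend. Next row=LF[4]=2
  step 5: row=2, L[2]='B', prepend. Next row=LF[2]=3
  step 6: row=3, L[3]='A', prepend. Next row=LF[3]=1
  step 7: row=1, L[1]='d', prepend. Next row=LF[1]=7
  step 8: row=7, L[7]='c', prepend. Next row=LF[7]=6
Reversed output: cdABABc$

Answer: cdABABc$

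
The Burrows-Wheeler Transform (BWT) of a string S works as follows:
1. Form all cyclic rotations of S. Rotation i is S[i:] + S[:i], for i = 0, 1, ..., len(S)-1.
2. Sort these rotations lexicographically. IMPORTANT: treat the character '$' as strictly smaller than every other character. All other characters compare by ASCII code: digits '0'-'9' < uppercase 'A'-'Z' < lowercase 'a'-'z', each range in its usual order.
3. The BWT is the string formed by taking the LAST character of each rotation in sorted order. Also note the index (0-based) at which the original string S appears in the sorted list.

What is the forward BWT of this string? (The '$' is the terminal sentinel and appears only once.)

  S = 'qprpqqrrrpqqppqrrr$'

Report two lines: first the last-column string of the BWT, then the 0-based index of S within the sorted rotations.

All 19 rotations (rotation i = S[i:]+S[:i]):
  rot[0] = qprpqqrrrpqqppqrrr$
  rot[1] = prpqqrrrpqqppqrrr$q
  rot[2] = rpqqrrrpqqppqrrr$qp
  rot[3] = pqqrrrpqqppqrrr$qpr
  rot[4] = qqrrrpqqppqrrr$qprp
  rot[5] = qrrrpqqppqrrr$qprpq
  rot[6] = rrrpqqppqrrr$qprpqq
  rot[7] = rrpqqppqrrr$qprpqqr
  rot[8] = rpqqppqrrr$qprpqqrr
  rot[9] = pqqppqrrr$qprpqqrrr
  rot[10] = qqppqrrr$qprpqqrrrp
  rot[11] = qppqrrr$qprpqqrrrpq
  rot[12] = ppqrrr$qprpqqrrrpqq
  rot[13] = pqrrr$qprpqqrrrpqqp
  rot[14] = qrrr$qprpqqrrrpqqpp
  rot[15] = rrr$qprpqqrrrpqqppq
  rot[16] = rr$qprpqqrrrpqqppqr
  rot[17] = r$qprpqqrrrpqqppqrr
  rot[18] = $qprpqqrrrpqqppqrrr
Sorted (with $ < everything):
  sorted[0] = $qprpqqrrrpqqppqrrr  (last char: 'r')
  sorted[1] = ppqrrr$qprpqqrrrpqq  (last char: 'q')
  sorted[2] = pqqppqrrr$qprpqqrrr  (last char: 'r')
  sorted[3] = pqqrrrpqqppqrrr$qpr  (last char: 'r')
  sorted[4] = pqrrr$qprpqqrrrpqqp  (last char: 'p')
  sorted[5] = prpqqrrrpqqppqrrr$q  (last char: 'q')
  sorted[6] = qppqrrr$qprpqqrrrpq  (last char: 'q')
  sorted[7] = qprpqqrrrpqqppqrrr$  (last char: '$')
  sorted[8] = qqppqrrr$qprpqqrrrp  (last char: 'p')
  sorted[9] = qqrrrpqqppqrrr$qprp  (last char: 'p')
  sorted[10] = qrrr$qprpqqrrrpqqpp  (last char: 'p')
  sorted[11] = qrrrpqqppqrrr$qprpq  (last char: 'q')
  sorted[12] = r$qprpqqrrrpqqppqrr  (last char: 'r')
  sorted[13] = rpqqppqrrr$qprpqqrr  (last char: 'r')
  sorted[14] = rpqqrrrpqqppqrrr$qp  (last char: 'p')
  sorted[15] = rr$qprpqqrrrpqqppqr  (last char: 'r')
  sorted[16] = rrpqqppqrrr$qprpqqr  (last char: 'r')
  sorted[17] = rrr$qprpqqrrrpqqppq  (last char: 'q')
  sorted[18] = rrrpqqppqrrr$qprpqq  (last char: 'q')
Last column: rqrrpqq$pppqrrprrqq
Original string S is at sorted index 7

Answer: rqrrpqq$pppqrrprrqq
7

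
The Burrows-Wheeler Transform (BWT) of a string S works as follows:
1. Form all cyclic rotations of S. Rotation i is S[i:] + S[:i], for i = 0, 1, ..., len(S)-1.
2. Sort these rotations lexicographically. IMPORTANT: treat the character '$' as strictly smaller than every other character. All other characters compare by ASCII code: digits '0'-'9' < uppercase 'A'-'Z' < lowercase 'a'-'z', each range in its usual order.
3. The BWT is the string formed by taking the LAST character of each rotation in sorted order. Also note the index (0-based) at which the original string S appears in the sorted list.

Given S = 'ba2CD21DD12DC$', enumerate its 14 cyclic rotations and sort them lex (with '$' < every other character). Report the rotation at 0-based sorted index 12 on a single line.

All 14 rotations (rotation i = S[i:]+S[:i]):
  rot[0] = ba2CD21DD12DC$
  rot[1] = a2CD21DD12DC$b
  rot[2] = 2CD21DD12DC$ba
  rot[3] = CD21DD12DC$ba2
  rot[4] = D21DD12DC$ba2C
  rot[5] = 21DD12DC$ba2CD
  rot[6] = 1DD12DC$ba2CD2
  rot[7] = DD12DC$ba2CD21
  rot[8] = D12DC$ba2CD21D
  rot[9] = 12DC$ba2CD21DD
  rot[10] = 2DC$ba2CD21DD1
  rot[11] = DC$ba2CD21DD12
  rot[12] = C$ba2CD21DD12D
  rot[13] = $ba2CD21DD12DC
Sorted (with $ < everything):
  sorted[0] = $ba2CD21DD12DC
  sorted[1] = 12DC$ba2CD21DD
  sorted[2] = 1DD12DC$ba2CD2
  sorted[3] = 21DD12DC$ba2CD
  sorted[4] = 2CD21DD12DC$ba
  sorted[5] = 2DC$ba2CD21DD1
  sorted[6] = C$ba2CD21DD12D
  sorted[7] = CD21DD12DC$ba2
  sorted[8] = D12DC$ba2CD21D
  sorted[9] = D21DD12DC$ba2C
  sorted[10] = DC$ba2CD21DD12
  sorted[11] = DD12DC$ba2CD21
  sorted[12] = a2CD21DD12DC$b
  sorted[13] = ba2CD21DD12DC$
sorted[12] = a2CD21DD12DC$b

Answer: a2CD21DD12DC$b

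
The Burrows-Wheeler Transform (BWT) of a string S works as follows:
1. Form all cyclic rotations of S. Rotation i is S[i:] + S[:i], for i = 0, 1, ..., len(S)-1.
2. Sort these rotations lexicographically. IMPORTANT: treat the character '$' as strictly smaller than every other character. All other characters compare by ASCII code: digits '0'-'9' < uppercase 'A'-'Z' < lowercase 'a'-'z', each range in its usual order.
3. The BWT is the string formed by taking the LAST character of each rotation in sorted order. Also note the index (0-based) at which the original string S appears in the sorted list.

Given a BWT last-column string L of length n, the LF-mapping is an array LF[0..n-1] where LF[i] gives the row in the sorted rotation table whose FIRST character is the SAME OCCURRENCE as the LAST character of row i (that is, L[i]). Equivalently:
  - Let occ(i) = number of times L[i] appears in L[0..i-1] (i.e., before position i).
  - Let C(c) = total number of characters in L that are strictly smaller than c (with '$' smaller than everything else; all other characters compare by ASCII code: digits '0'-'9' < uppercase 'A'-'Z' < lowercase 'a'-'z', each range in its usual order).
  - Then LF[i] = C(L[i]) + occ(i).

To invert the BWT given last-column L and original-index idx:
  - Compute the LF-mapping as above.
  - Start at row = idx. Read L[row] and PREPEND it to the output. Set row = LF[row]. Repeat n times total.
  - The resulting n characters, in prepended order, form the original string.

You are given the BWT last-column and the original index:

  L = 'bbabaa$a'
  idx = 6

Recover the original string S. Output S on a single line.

LF mapping: 5 6 1 7 2 3 0 4
Walk LF starting at row 6, prepending L[row]:
  step 1: row=6, L[6]='$', prepend. Next row=LF[6]=0
  step 2: row=0, L[0]='b', prepend. Next row=LF[0]=5
  step 3: row=5, L[5]='a', prepend. Next row=LF[5]=3
  step 4: row=3, L[3]='b', prepend. Next row=LF[3]=7
  step 5: row=7, L[7]='a', prepend. Next row=LF[7]=4
  step 6: row=4, L[4]='a', prepend. Next row=LF[4]=2
  step 7: row=2, L[2]='a', prepend. Next row=LF[2]=1
  step 8: row=1, L[1]='b', prepend. Next row=LF[1]=6
Reversed output: baaabab$

Answer: baaabab$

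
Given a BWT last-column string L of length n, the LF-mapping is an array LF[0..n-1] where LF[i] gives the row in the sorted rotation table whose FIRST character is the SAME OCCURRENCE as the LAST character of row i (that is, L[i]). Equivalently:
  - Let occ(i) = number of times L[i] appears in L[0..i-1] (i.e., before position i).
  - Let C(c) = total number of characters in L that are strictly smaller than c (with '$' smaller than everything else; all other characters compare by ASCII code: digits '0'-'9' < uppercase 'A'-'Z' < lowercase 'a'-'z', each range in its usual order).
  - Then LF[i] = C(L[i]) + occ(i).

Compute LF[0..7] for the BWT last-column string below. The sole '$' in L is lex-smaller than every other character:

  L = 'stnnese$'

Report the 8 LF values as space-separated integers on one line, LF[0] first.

Char counts: '$':1, 'e':2, 'n':2, 's':2, 't':1
C (first-col start): C('$')=0, C('e')=1, C('n')=3, C('s')=5, C('t')=7
L[0]='s': occ=0, LF[0]=C('s')+0=5+0=5
L[1]='t': occ=0, LF[1]=C('t')+0=7+0=7
L[2]='n': occ=0, LF[2]=C('n')+0=3+0=3
L[3]='n': occ=1, LF[3]=C('n')+1=3+1=4
L[4]='e': occ=0, LF[4]=C('e')+0=1+0=1
L[5]='s': occ=1, LF[5]=C('s')+1=5+1=6
L[6]='e': occ=1, LF[6]=C('e')+1=1+1=2
L[7]='$': occ=0, LF[7]=C('$')+0=0+0=0

Answer: 5 7 3 4 1 6 2 0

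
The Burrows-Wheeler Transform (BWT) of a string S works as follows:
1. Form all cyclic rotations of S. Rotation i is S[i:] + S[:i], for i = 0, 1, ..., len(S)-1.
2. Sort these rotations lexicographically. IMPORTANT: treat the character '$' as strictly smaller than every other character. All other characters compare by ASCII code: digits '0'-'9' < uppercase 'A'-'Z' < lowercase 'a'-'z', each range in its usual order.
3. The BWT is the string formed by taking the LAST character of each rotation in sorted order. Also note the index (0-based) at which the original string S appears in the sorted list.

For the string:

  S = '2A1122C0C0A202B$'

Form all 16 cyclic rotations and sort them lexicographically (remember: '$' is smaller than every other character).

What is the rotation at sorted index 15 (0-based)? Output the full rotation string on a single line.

All 16 rotations (rotation i = S[i:]+S[:i]):
  rot[0] = 2A1122C0C0A202B$
  rot[1] = A1122C0C0A202B$2
  rot[2] = 1122C0C0A202B$2A
  rot[3] = 122C0C0A202B$2A1
  rot[4] = 22C0C0A202B$2A11
  rot[5] = 2C0C0A202B$2A112
  rot[6] = C0C0A202B$2A1122
  rot[7] = 0C0A202B$2A1122C
  rot[8] = C0A202B$2A1122C0
  rot[9] = 0A202B$2A1122C0C
  rot[10] = A202B$2A1122C0C0
  rot[11] = 202B$2A1122C0C0A
  rot[12] = 02B$2A1122C0C0A2
  rot[13] = 2B$2A1122C0C0A20
  rot[14] = B$2A1122C0C0A202
  rot[15] = $2A1122C0C0A202B
Sorted (with $ < everything):
  sorted[0] = $2A1122C0C0A202B
  sorted[1] = 02B$2A1122C0C0A2
  sorted[2] = 0A202B$2A1122C0C
  sorted[3] = 0C0A202B$2A1122C
  sorted[4] = 1122C0C0A202B$2A
  sorted[5] = 122C0C0A202B$2A1
  sorted[6] = 202B$2A1122C0C0A
  sorted[7] = 22C0C0A202B$2A11
  sorted[8] = 2A1122C0C0A202B$
  sorted[9] = 2B$2A1122C0C0A20
  sorted[10] = 2C0C0A202B$2A112
  sorted[11] = A1122C0C0A202B$2
  sorted[12] = A202B$2A1122C0C0
  sorted[13] = B$2A1122C0C0A202
  sorted[14] = C0A202B$2A1122C0
  sorted[15] = C0C0A202B$2A1122
sorted[15] = C0C0A202B$2A1122

Answer: C0C0A202B$2A1122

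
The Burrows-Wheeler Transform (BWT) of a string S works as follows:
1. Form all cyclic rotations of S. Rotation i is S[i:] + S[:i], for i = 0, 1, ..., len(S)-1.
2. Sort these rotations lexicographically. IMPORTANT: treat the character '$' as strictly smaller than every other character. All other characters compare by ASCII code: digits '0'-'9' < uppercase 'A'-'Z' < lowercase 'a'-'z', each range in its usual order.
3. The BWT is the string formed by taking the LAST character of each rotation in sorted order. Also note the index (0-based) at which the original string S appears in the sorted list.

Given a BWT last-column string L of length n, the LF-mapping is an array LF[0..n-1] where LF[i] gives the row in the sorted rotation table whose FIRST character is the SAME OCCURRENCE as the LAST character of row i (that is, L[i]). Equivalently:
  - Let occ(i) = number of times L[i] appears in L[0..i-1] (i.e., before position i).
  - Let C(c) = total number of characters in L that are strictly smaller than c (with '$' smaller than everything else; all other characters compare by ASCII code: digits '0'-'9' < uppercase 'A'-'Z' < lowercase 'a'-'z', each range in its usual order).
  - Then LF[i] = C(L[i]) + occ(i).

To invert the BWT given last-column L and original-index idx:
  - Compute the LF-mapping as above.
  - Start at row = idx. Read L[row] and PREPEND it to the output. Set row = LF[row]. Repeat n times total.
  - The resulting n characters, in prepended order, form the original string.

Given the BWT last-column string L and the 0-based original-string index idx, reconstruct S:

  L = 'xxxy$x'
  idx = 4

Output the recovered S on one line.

LF mapping: 1 2 3 5 0 4
Walk LF starting at row 4, prepending L[row]:
  step 1: row=4, L[4]='$', prepend. Next row=LF[4]=0
  step 2: row=0, L[0]='x', prepend. Next row=LF[0]=1
  step 3: row=1, L[1]='x', prepend. Next row=LF[1]=2
  step 4: row=2, L[2]='x', prepend. Next row=LF[2]=3
  step 5: row=3, L[3]='y', prepend. Next row=LF[3]=5
  step 6: row=5, L[5]='x', prepend. Next row=LF[5]=4
Reversed output: xyxxx$

Answer: xyxxx$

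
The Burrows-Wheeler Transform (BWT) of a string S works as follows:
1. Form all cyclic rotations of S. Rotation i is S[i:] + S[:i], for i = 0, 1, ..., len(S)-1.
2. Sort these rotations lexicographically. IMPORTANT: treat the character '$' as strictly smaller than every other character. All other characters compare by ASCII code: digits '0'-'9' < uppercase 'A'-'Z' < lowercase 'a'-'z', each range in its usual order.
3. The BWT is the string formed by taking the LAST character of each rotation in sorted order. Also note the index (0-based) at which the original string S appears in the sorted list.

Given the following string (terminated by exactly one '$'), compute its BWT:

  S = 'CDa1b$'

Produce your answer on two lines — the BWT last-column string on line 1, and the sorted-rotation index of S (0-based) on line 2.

Answer: ba$CD1
2

Derivation:
All 6 rotations (rotation i = S[i:]+S[:i]):
  rot[0] = CDa1b$
  rot[1] = Da1b$C
  rot[2] = a1b$CD
  rot[3] = 1b$CDa
  rot[4] = b$CDa1
  rot[5] = $CDa1b
Sorted (with $ < everything):
  sorted[0] = $CDa1b  (last char: 'b')
  sorted[1] = 1b$CDa  (last char: 'a')
  sorted[2] = CDa1b$  (last char: '$')
  sorted[3] = Da1b$C  (last char: 'C')
  sorted[4] = a1b$CD  (last char: 'D')
  sorted[5] = b$CDa1  (last char: '1')
Last column: ba$CD1
Original string S is at sorted index 2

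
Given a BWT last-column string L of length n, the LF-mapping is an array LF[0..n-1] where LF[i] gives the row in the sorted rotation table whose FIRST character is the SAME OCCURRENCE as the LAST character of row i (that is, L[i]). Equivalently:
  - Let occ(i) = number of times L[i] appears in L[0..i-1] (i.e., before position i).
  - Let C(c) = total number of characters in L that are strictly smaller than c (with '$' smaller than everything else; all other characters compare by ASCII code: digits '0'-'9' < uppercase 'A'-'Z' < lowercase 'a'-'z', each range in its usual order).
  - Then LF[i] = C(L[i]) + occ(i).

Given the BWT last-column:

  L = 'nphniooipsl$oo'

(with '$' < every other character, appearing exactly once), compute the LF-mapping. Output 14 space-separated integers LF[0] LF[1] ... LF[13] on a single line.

Answer: 5 11 1 6 2 7 8 3 12 13 4 0 9 10

Derivation:
Char counts: '$':1, 'h':1, 'i':2, 'l':1, 'n':2, 'o':4, 'p':2, 's':1
C (first-col start): C('$')=0, C('h')=1, C('i')=2, C('l')=4, C('n')=5, C('o')=7, C('p')=11, C('s')=13
L[0]='n': occ=0, LF[0]=C('n')+0=5+0=5
L[1]='p': occ=0, LF[1]=C('p')+0=11+0=11
L[2]='h': occ=0, LF[2]=C('h')+0=1+0=1
L[3]='n': occ=1, LF[3]=C('n')+1=5+1=6
L[4]='i': occ=0, LF[4]=C('i')+0=2+0=2
L[5]='o': occ=0, LF[5]=C('o')+0=7+0=7
L[6]='o': occ=1, LF[6]=C('o')+1=7+1=8
L[7]='i': occ=1, LF[7]=C('i')+1=2+1=3
L[8]='p': occ=1, LF[8]=C('p')+1=11+1=12
L[9]='s': occ=0, LF[9]=C('s')+0=13+0=13
L[10]='l': occ=0, LF[10]=C('l')+0=4+0=4
L[11]='$': occ=0, LF[11]=C('$')+0=0+0=0
L[12]='o': occ=2, LF[12]=C('o')+2=7+2=9
L[13]='o': occ=3, LF[13]=C('o')+3=7+3=10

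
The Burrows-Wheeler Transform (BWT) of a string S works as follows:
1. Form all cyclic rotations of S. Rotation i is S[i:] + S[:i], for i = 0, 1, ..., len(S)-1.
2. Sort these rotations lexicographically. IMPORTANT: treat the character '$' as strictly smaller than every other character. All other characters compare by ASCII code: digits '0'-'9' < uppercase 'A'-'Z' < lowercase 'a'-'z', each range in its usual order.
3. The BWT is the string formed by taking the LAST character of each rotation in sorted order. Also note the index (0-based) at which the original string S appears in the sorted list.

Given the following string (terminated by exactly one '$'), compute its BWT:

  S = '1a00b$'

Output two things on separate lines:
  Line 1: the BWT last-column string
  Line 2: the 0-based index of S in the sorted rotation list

All 6 rotations (rotation i = S[i:]+S[:i]):
  rot[0] = 1a00b$
  rot[1] = a00b$1
  rot[2] = 00b$1a
  rot[3] = 0b$1a0
  rot[4] = b$1a00
  rot[5] = $1a00b
Sorted (with $ < everything):
  sorted[0] = $1a00b  (last char: 'b')
  sorted[1] = 00b$1a  (last char: 'a')
  sorted[2] = 0b$1a0  (last char: '0')
  sorted[3] = 1a00b$  (last char: '$')
  sorted[4] = a00b$1  (last char: '1')
  sorted[5] = b$1a00  (last char: '0')
Last column: ba0$10
Original string S is at sorted index 3

Answer: ba0$10
3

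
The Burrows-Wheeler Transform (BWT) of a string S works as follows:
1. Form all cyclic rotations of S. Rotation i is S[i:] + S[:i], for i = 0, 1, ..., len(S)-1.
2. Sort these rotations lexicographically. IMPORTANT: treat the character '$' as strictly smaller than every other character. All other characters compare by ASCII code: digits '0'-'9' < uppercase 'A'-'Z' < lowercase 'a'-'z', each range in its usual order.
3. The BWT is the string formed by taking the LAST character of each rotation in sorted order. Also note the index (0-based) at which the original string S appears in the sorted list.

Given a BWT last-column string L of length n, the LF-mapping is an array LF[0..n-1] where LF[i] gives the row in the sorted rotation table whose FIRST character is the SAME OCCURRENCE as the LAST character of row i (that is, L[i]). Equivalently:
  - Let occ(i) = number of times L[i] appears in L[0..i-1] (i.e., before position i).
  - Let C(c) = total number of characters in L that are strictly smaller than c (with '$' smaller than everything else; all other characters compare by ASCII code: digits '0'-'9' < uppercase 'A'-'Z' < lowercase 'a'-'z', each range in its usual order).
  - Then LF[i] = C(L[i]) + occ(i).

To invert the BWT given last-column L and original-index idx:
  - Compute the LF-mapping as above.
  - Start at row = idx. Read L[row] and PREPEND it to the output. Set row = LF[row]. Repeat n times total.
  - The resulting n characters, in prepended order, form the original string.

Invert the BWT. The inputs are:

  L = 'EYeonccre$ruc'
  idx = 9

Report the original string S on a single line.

Answer: occurrenceYE$

Derivation:
LF mapping: 1 2 6 9 8 3 4 10 7 0 11 12 5
Walk LF starting at row 9, prepending L[row]:
  step 1: row=9, L[9]='$', prepend. Next row=LF[9]=0
  step 2: row=0, L[0]='E', prepend. Next row=LF[0]=1
  step 3: row=1, L[1]='Y', prepend. Next row=LF[1]=2
  step 4: row=2, L[2]='e', prepend. Next row=LF[2]=6
  step 5: row=6, L[6]='c', prepend. Next row=LF[6]=4
  step 6: row=4, L[4]='n', prepend. Next row=LF[4]=8
  step 7: row=8, L[8]='e', prepend. Next row=LF[8]=7
  step 8: row=7, L[7]='r', prepend. Next row=LF[7]=10
  step 9: row=10, L[10]='r', prepend. Next row=LF[10]=11
  step 10: row=11, L[11]='u', prepend. Next row=LF[11]=12
  step 11: row=12, L[12]='c', prepend. Next row=LF[12]=5
  step 12: row=5, L[5]='c', prepend. Next row=LF[5]=3
  step 13: row=3, L[3]='o', prepend. Next row=LF[3]=9
Reversed output: occurrenceYE$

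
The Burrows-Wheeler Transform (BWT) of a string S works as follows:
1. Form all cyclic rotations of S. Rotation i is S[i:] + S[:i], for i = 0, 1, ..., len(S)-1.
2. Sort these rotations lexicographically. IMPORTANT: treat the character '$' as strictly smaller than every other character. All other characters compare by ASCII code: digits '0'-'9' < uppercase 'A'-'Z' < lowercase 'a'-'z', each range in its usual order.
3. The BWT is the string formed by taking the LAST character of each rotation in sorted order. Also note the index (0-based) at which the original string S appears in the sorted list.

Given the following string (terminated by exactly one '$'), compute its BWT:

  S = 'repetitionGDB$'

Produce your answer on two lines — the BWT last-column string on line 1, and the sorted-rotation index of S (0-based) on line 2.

All 14 rotations (rotation i = S[i:]+S[:i]):
  rot[0] = repetitionGDB$
  rot[1] = epetitionGDB$r
  rot[2] = petitionGDB$re
  rot[3] = etitionGDB$rep
  rot[4] = titionGDB$repe
  rot[5] = itionGDB$repet
  rot[6] = tionGDB$repeti
  rot[7] = ionGDB$repetit
  rot[8] = onGDB$repetiti
  rot[9] = nGDB$repetitio
  rot[10] = GDB$repetition
  rot[11] = DB$repetitionG
  rot[12] = B$repetitionGD
  rot[13] = $repetitionGDB
Sorted (with $ < everything):
  sorted[0] = $repetitionGDB  (last char: 'B')
  sorted[1] = B$repetitionGD  (last char: 'D')
  sorted[2] = DB$repetitionG  (last char: 'G')
  sorted[3] = GDB$repetition  (last char: 'n')
  sorted[4] = epetitionGDB$r  (last char: 'r')
  sorted[5] = etitionGDB$rep  (last char: 'p')
  sorted[6] = ionGDB$repetit  (last char: 't')
  sorted[7] = itionGDB$repet  (last char: 't')
  sorted[8] = nGDB$repetitio  (last char: 'o')
  sorted[9] = onGDB$repetiti  (last char: 'i')
  sorted[10] = petitionGDB$re  (last char: 'e')
  sorted[11] = repetitionGDB$  (last char: '$')
  sorted[12] = tionGDB$repeti  (last char: 'i')
  sorted[13] = titionGDB$repe  (last char: 'e')
Last column: BDGnrpttoie$ie
Original string S is at sorted index 11

Answer: BDGnrpttoie$ie
11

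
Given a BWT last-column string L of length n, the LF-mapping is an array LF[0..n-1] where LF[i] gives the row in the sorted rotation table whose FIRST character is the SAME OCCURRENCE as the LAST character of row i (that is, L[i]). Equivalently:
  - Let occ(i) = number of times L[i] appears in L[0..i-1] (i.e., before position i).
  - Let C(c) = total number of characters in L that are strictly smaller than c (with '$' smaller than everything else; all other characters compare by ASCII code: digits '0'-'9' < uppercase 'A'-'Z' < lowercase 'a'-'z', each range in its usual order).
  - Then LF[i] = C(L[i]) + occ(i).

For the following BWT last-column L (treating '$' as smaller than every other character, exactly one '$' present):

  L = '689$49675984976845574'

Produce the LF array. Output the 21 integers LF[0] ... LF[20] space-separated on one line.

Answer: 8 14 17 0 1 18 9 11 5 19 15 2 20 12 10 16 3 6 7 13 4

Derivation:
Char counts: '$':1, '4':4, '5':3, '6':3, '7':3, '8':3, '9':4
C (first-col start): C('$')=0, C('4')=1, C('5')=5, C('6')=8, C('7')=11, C('8')=14, C('9')=17
L[0]='6': occ=0, LF[0]=C('6')+0=8+0=8
L[1]='8': occ=0, LF[1]=C('8')+0=14+0=14
L[2]='9': occ=0, LF[2]=C('9')+0=17+0=17
L[3]='$': occ=0, LF[3]=C('$')+0=0+0=0
L[4]='4': occ=0, LF[4]=C('4')+0=1+0=1
L[5]='9': occ=1, LF[5]=C('9')+1=17+1=18
L[6]='6': occ=1, LF[6]=C('6')+1=8+1=9
L[7]='7': occ=0, LF[7]=C('7')+0=11+0=11
L[8]='5': occ=0, LF[8]=C('5')+0=5+0=5
L[9]='9': occ=2, LF[9]=C('9')+2=17+2=19
L[10]='8': occ=1, LF[10]=C('8')+1=14+1=15
L[11]='4': occ=1, LF[11]=C('4')+1=1+1=2
L[12]='9': occ=3, LF[12]=C('9')+3=17+3=20
L[13]='7': occ=1, LF[13]=C('7')+1=11+1=12
L[14]='6': occ=2, LF[14]=C('6')+2=8+2=10
L[15]='8': occ=2, LF[15]=C('8')+2=14+2=16
L[16]='4': occ=2, LF[16]=C('4')+2=1+2=3
L[17]='5': occ=1, LF[17]=C('5')+1=5+1=6
L[18]='5': occ=2, LF[18]=C('5')+2=5+2=7
L[19]='7': occ=2, LF[19]=C('7')+2=11+2=13
L[20]='4': occ=3, LF[20]=C('4')+3=1+3=4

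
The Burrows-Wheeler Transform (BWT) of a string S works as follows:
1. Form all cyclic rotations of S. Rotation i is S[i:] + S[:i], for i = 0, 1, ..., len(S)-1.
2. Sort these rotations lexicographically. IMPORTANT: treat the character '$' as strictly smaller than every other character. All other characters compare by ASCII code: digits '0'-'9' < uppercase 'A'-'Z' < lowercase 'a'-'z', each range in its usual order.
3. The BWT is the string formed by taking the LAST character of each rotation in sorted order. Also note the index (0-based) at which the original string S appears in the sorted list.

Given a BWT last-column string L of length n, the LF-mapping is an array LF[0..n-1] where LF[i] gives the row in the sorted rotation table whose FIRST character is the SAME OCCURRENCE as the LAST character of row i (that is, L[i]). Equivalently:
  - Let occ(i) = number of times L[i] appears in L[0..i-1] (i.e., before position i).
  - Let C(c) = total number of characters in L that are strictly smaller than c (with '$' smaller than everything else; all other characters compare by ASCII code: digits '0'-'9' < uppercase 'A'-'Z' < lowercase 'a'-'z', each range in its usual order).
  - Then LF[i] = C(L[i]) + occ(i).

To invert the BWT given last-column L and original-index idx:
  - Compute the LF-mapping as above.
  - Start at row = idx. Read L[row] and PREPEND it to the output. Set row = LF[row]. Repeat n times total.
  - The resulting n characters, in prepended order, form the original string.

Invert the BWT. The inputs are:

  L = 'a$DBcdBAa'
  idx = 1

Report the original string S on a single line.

LF mapping: 5 0 4 2 7 8 3 1 6
Walk LF starting at row 1, prepending L[row]:
  step 1: row=1, L[1]='$', prepend. Next row=LF[1]=0
  step 2: row=0, L[0]='a', prepend. Next row=LF[0]=5
  step 3: row=5, L[5]='d', prepend. Next row=LF[5]=8
  step 4: row=8, L[8]='a', prepend. Next row=LF[8]=6
  step 5: row=6, L[6]='B', prepend. Next row=LF[6]=3
  step 6: row=3, L[3]='B', prepend. Next row=LF[3]=2
  step 7: row=2, L[2]='D', prepend. Next row=LF[2]=4
  step 8: row=4, L[4]='c', prepend. Next row=LF[4]=7
  step 9: row=7, L[7]='A', prepend. Next row=LF[7]=1
Reversed output: AcDBBada$

Answer: AcDBBada$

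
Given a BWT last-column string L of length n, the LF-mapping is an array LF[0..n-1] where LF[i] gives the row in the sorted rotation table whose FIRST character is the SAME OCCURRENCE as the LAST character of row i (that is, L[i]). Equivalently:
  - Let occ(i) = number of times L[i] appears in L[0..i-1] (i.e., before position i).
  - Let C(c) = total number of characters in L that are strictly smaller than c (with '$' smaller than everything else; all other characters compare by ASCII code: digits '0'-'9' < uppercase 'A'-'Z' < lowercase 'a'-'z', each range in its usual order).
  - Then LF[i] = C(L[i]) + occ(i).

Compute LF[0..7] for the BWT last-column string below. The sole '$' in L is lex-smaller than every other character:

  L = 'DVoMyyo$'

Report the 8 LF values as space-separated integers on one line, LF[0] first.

Answer: 1 3 4 2 6 7 5 0

Derivation:
Char counts: '$':1, 'D':1, 'M':1, 'V':1, 'o':2, 'y':2
C (first-col start): C('$')=0, C('D')=1, C('M')=2, C('V')=3, C('o')=4, C('y')=6
L[0]='D': occ=0, LF[0]=C('D')+0=1+0=1
L[1]='V': occ=0, LF[1]=C('V')+0=3+0=3
L[2]='o': occ=0, LF[2]=C('o')+0=4+0=4
L[3]='M': occ=0, LF[3]=C('M')+0=2+0=2
L[4]='y': occ=0, LF[4]=C('y')+0=6+0=6
L[5]='y': occ=1, LF[5]=C('y')+1=6+1=7
L[6]='o': occ=1, LF[6]=C('o')+1=4+1=5
L[7]='$': occ=0, LF[7]=C('$')+0=0+0=0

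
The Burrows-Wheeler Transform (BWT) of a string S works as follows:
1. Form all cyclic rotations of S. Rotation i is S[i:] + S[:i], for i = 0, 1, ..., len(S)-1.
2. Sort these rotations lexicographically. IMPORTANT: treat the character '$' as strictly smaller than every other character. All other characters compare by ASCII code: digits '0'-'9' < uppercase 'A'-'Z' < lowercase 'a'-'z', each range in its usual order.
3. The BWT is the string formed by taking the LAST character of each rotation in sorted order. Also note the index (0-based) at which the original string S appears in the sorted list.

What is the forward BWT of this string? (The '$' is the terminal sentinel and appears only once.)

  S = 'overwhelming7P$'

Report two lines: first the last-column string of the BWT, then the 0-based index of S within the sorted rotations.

All 15 rotations (rotation i = S[i:]+S[:i]):
  rot[0] = overwhelming7P$
  rot[1] = verwhelming7P$o
  rot[2] = erwhelming7P$ov
  rot[3] = rwhelming7P$ove
  rot[4] = whelming7P$over
  rot[5] = helming7P$overw
  rot[6] = elming7P$overwh
  rot[7] = lming7P$overwhe
  rot[8] = ming7P$overwhel
  rot[9] = ing7P$overwhelm
  rot[10] = ng7P$overwhelmi
  rot[11] = g7P$overwhelmin
  rot[12] = 7P$overwhelming
  rot[13] = P$overwhelming7
  rot[14] = $overwhelming7P
Sorted (with $ < everything):
  sorted[0] = $overwhelming7P  (last char: 'P')
  sorted[1] = 7P$overwhelming  (last char: 'g')
  sorted[2] = P$overwhelming7  (last char: '7')
  sorted[3] = elming7P$overwh  (last char: 'h')
  sorted[4] = erwhelming7P$ov  (last char: 'v')
  sorted[5] = g7P$overwhelmin  (last char: 'n')
  sorted[6] = helming7P$overw  (last char: 'w')
  sorted[7] = ing7P$overwhelm  (last char: 'm')
  sorted[8] = lming7P$overwhe  (last char: 'e')
  sorted[9] = ming7P$overwhel  (last char: 'l')
  sorted[10] = ng7P$overwhelmi  (last char: 'i')
  sorted[11] = overwhelming7P$  (last char: '$')
  sorted[12] = rwhelming7P$ove  (last char: 'e')
  sorted[13] = verwhelming7P$o  (last char: 'o')
  sorted[14] = whelming7P$over  (last char: 'r')
Last column: Pg7hvnwmeli$eor
Original string S is at sorted index 11

Answer: Pg7hvnwmeli$eor
11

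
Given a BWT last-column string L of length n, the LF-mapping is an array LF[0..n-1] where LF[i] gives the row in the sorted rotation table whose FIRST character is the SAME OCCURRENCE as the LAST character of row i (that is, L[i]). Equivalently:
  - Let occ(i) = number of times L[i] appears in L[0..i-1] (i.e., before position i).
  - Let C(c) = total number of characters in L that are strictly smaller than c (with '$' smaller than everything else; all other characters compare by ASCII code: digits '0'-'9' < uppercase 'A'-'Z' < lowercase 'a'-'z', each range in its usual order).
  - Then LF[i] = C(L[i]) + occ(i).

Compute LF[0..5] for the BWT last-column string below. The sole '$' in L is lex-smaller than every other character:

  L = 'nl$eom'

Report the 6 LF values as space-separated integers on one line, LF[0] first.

Answer: 4 2 0 1 5 3

Derivation:
Char counts: '$':1, 'e':1, 'l':1, 'm':1, 'n':1, 'o':1
C (first-col start): C('$')=0, C('e')=1, C('l')=2, C('m')=3, C('n')=4, C('o')=5
L[0]='n': occ=0, LF[0]=C('n')+0=4+0=4
L[1]='l': occ=0, LF[1]=C('l')+0=2+0=2
L[2]='$': occ=0, LF[2]=C('$')+0=0+0=0
L[3]='e': occ=0, LF[3]=C('e')+0=1+0=1
L[4]='o': occ=0, LF[4]=C('o')+0=5+0=5
L[5]='m': occ=0, LF[5]=C('m')+0=3+0=3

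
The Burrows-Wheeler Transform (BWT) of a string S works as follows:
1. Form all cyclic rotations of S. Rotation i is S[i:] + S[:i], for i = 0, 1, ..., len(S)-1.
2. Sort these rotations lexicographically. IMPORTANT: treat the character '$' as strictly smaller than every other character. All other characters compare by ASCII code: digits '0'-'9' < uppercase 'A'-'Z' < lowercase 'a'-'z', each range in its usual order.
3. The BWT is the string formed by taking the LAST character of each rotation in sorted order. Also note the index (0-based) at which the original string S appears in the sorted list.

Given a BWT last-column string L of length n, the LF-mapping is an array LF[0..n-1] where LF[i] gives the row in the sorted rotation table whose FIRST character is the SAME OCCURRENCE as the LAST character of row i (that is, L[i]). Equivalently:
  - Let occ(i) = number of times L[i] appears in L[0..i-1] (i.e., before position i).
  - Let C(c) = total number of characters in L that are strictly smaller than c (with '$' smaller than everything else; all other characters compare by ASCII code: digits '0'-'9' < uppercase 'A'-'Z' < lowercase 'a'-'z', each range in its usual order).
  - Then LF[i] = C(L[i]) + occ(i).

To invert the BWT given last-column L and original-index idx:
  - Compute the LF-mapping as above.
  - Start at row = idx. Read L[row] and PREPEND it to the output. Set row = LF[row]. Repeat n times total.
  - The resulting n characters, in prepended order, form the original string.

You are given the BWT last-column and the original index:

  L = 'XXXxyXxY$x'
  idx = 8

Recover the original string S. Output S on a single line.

Answer: xyXYxxXXX$

Derivation:
LF mapping: 1 2 3 6 9 4 7 5 0 8
Walk LF starting at row 8, prepending L[row]:
  step 1: row=8, L[8]='$', prepend. Next row=LF[8]=0
  step 2: row=0, L[0]='X', prepend. Next row=LF[0]=1
  step 3: row=1, L[1]='X', prepend. Next row=LF[1]=2
  step 4: row=2, L[2]='X', prepend. Next row=LF[2]=3
  step 5: row=3, L[3]='x', prepend. Next row=LF[3]=6
  step 6: row=6, L[6]='x', prepend. Next row=LF[6]=7
  step 7: row=7, L[7]='Y', prepend. Next row=LF[7]=5
  step 8: row=5, L[5]='X', prepend. Next row=LF[5]=4
  step 9: row=4, L[4]='y', prepend. Next row=LF[4]=9
  step 10: row=9, L[9]='x', prepend. Next row=LF[9]=8
Reversed output: xyXYxxXXX$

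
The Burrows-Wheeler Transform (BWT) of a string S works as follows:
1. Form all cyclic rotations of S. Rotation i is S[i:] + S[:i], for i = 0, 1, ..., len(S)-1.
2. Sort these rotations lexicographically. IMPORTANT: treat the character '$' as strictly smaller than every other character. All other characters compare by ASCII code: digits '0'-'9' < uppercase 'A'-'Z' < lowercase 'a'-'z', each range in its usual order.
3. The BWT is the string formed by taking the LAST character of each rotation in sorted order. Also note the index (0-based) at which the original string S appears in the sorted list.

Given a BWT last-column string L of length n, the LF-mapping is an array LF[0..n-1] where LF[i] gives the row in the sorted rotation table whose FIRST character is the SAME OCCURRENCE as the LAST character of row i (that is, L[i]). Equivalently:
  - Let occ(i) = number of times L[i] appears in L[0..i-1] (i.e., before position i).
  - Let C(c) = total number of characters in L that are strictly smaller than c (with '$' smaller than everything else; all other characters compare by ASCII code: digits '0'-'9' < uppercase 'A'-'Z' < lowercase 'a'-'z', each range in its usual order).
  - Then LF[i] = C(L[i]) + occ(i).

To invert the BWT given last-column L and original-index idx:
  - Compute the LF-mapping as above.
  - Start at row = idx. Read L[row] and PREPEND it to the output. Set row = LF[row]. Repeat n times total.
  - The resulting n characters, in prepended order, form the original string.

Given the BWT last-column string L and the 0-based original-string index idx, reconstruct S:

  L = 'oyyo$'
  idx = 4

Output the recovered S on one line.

LF mapping: 1 3 4 2 0
Walk LF starting at row 4, prepending L[row]:
  step 1: row=4, L[4]='$', prepend. Next row=LF[4]=0
  step 2: row=0, L[0]='o', prepend. Next row=LF[0]=1
  step 3: row=1, L[1]='y', prepend. Next row=LF[1]=3
  step 4: row=3, L[3]='o', prepend. Next row=LF[3]=2
  step 5: row=2, L[2]='y', prepend. Next row=LF[2]=4
Reversed output: yoyo$

Answer: yoyo$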